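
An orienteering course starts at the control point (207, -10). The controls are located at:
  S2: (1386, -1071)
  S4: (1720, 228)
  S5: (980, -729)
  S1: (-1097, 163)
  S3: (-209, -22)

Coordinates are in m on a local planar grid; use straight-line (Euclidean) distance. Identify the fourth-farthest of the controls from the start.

S5

Distance to each, sorted:
S2: 1586.1 m
S4: 1531.6 m
S1: 1315.4 m
S5: 1055.7 m
S3: 416.2 m
The fourth-farthest is S5 at 1055.7 m.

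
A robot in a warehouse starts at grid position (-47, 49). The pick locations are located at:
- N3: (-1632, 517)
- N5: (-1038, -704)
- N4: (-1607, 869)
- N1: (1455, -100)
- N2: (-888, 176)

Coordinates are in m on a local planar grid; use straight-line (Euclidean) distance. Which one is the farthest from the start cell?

N4

Distance to each, sorted:
N4: 1762.4 m
N3: 1652.6 m
N1: 1509.4 m
N5: 1244.6 m
N2: 850.5 m
The farthest is N4 at 1762.4 m.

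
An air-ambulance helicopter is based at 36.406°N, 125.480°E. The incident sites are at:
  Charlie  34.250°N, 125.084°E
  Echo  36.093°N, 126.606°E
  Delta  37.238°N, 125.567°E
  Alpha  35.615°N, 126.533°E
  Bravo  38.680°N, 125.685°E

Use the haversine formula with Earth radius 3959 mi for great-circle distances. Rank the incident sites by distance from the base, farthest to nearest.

Bravo, Charlie, Alpha, Echo, Delta

Computing each great-circle distance from 36.406°N, 125.480°E:
Bravo 38.680°N, 125.685°E: 157.5 mi
Charlie 34.250°N, 125.084°E: 150.6 mi
Alpha 35.615°N, 126.533°E: 80.3 mi
Echo 36.093°N, 126.606°E: 66.4 mi
Delta 37.238°N, 125.567°E: 57.7 mi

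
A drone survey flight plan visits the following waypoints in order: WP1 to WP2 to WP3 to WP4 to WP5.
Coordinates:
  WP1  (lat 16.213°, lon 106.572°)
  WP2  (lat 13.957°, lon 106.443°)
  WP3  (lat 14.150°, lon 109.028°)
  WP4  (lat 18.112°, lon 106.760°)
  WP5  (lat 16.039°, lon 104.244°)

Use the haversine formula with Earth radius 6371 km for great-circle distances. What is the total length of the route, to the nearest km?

Leg distances:
WP1→WP2: 251.2 km  (cumulative 251.2 km)
WP2→WP3: 279.7 km  (cumulative 530.9 km)
WP3→WP4: 502.7 km  (cumulative 1033.6 km)
WP4→WP5: 353.0 km  (cumulative 1386.7 km)
Total route length ≈ 1387 km.

1387 km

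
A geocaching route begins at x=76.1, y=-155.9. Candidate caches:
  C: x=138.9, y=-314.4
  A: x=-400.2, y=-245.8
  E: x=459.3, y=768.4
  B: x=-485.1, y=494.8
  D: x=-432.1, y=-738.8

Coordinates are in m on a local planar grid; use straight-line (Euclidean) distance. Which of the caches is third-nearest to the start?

D

Distances from the start (x=76.1, y=-155.9):
C: 170.5 m
A: 484.7 m
D: 773.3 m
B: 859.3 m
E: 1000.6 m
The third-nearest is D at 773.3 m.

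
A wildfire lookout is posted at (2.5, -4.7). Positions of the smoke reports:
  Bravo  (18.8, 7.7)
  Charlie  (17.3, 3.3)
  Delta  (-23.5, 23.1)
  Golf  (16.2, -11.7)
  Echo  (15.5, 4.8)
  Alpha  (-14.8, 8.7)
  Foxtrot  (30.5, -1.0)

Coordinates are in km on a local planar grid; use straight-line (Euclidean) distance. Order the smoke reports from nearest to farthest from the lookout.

Distances from the lookout:
Golf (16.2, -11.7): 15.4 km
Echo (15.5, 4.8): 16.1 km
Charlie (17.3, 3.3): 16.8 km
Bravo (18.8, 7.7): 20.5 km
Alpha (-14.8, 8.7): 21.9 km
Foxtrot (30.5, -1.0): 28.2 km
Delta (-23.5, 23.1): 38.1 km

Golf, Echo, Charlie, Bravo, Alpha, Foxtrot, Delta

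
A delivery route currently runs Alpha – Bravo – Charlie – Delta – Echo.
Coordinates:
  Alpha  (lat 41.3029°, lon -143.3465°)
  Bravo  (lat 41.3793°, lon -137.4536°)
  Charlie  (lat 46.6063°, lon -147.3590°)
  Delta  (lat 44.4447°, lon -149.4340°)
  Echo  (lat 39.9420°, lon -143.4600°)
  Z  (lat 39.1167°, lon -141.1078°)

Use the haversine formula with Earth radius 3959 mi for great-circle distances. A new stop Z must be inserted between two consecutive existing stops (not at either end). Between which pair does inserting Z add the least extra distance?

between Alpha and Bravo

Added distance for inserting Z between each consecutive pair:
Alpha–Bravo: 134.2 mi
Bravo–Charlie: 244.4 mi
Charlie–Delta: 991.0 mi
Delta–Echo: 266.5 mi
Smallest added distance is 134.2 mi, inserting between Alpha and Bravo.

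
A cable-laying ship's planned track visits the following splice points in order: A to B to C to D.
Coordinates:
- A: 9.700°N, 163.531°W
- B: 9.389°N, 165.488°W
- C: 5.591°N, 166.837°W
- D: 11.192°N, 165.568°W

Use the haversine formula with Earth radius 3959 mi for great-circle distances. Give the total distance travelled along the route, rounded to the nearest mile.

Leg distances:
A→B: 135.1 mi  (cumulative 135.1 mi)
B→C: 278.2 mi  (cumulative 413.3 mi)
C→D: 396.6 mi  (cumulative 809.9 mi)
Total route length ≈ 810 mi.

810 mi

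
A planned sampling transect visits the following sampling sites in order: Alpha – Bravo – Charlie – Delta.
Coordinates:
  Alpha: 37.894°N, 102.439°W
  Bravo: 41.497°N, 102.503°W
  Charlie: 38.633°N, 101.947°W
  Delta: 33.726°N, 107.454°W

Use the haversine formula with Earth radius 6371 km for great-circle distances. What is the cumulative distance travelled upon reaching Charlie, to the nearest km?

723 km

Leg distances:
Alpha→Bravo: 400.7 km  (cumulative 400.7 km)
Bravo→Charlie: 322.0 km  (cumulative 722.6 km)
Cumulative distance at Charlie ≈ 723 km.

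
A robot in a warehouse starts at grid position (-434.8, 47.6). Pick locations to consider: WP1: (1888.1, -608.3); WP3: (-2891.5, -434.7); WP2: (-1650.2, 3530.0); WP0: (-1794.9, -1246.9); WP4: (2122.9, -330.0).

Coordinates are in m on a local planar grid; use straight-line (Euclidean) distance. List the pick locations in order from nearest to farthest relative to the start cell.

WP0, WP1, WP3, WP4, WP2

Distances from the start cell:
WP0 (-1794.9, -1246.9): 1877.7 m
WP1 (1888.1, -608.3): 2413.7 m
WP3 (-2891.5, -434.7): 2503.6 m
WP4 (2122.9, -330.0): 2585.4 m
WP2 (-1650.2, 3530.0): 3688.4 m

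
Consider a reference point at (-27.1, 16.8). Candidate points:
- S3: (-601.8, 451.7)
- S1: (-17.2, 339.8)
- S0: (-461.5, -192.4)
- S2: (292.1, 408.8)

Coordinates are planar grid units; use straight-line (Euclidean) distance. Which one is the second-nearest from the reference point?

Distance to each, sorted:
S1: 323.2
S0: 482.1
S2: 505.5
S3: 720.7
The second-nearest is S0 at 482.1.

S0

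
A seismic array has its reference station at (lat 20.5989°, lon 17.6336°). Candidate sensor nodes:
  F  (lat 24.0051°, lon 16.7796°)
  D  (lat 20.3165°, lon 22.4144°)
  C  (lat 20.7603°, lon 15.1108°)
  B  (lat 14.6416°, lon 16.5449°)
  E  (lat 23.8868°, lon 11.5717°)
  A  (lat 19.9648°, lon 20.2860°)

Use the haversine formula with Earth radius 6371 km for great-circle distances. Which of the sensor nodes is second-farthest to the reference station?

Distance to each, sorted:
E: 723.0 km
B: 672.4 km
D: 499.0 km
F: 388.8 km
A: 285.5 km
C: 263.1 km
The second-farthest is B at 672.4 km.

B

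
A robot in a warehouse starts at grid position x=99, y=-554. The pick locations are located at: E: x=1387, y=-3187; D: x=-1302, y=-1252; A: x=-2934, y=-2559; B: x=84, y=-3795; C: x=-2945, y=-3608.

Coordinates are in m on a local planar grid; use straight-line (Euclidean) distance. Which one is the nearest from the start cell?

Distances from the start cell (x=99, y=-554):
D: 1565.2 m
E: 2931.1 m
B: 3241.0 m
A: 3635.8 m
C: 4311.9 m
The nearest is D at 1565.2 m.

D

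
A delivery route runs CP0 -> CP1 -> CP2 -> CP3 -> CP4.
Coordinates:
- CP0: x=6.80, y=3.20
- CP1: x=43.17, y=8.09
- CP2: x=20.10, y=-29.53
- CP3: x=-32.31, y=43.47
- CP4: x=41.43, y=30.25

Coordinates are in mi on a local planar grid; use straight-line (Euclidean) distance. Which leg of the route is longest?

CP2–CP3

Leg distances:
CP0→CP1: 36.7 mi
CP1→CP2: 44.1 mi
CP2→CP3: 89.9 mi
CP3→CP4: 74.9 mi
The longest leg is CP2–CP3 at 89.9 mi.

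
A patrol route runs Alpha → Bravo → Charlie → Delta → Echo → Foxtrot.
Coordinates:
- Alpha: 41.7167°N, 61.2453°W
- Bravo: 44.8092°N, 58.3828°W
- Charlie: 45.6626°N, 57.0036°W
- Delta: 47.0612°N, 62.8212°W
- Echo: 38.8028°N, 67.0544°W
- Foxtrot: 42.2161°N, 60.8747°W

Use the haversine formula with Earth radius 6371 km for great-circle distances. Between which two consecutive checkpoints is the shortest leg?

Leg distances:
Alpha→Bravo: 414.6 km
Bravo→Charlie: 143.8 km
Charlie→Delta: 472.6 km
Delta→Echo: 980.4 km
Echo→Foxtrot: 645.5 km
The shortest leg is Bravo–Charlie at 143.8 km.

Bravo–Charlie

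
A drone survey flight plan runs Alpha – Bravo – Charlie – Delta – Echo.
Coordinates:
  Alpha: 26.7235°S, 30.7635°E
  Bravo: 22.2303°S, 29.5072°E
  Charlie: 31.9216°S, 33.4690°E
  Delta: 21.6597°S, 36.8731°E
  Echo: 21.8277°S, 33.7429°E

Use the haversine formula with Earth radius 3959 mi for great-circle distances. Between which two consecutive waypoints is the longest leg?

Leg distances:
Alpha→Bravo: 320.4 mi
Bravo→Charlie: 712.4 mi
Charlie→Delta: 739.4 mi
Delta→Echo: 201.2 mi
The longest leg is Charlie–Delta at 739.4 mi.

Charlie–Delta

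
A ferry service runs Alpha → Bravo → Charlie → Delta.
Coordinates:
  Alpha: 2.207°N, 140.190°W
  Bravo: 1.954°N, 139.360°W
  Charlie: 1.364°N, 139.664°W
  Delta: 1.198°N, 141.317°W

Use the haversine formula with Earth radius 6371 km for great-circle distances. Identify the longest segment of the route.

Charlie–Delta

Leg distances:
Alpha→Bravo: 96.4 km
Bravo→Charlie: 73.8 km
Charlie→Delta: 184.7 km
The longest leg is Charlie–Delta at 184.7 km.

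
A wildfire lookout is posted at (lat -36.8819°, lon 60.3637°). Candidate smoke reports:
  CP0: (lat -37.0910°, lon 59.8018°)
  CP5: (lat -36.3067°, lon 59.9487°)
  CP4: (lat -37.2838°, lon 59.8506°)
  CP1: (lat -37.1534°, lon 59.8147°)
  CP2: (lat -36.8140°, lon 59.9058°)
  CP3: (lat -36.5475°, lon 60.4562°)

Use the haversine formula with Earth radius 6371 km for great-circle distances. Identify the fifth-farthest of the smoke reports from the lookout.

Distances from the lookout ((lat -36.8819°, lon 60.3637°)):
CP5: 73.9 km
CP4: 63.8 km
CP1: 57.3 km
CP0: 55.1 km
CP2: 41.4 km
CP3: 38.1 km
The fifth-farthest is CP2 at 41.4 km.

CP2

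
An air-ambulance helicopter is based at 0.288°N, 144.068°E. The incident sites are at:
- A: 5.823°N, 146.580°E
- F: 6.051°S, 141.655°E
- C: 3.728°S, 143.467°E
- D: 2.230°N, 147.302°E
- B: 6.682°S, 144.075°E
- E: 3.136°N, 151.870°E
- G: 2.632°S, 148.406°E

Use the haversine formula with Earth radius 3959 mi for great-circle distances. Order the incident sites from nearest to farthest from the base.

D, C, G, A, F, B, E

Computing each great-circle distance from 0.288°N, 144.068°E:
D 2.230°N, 147.302°E: 260.6 mi
C 3.728°S, 143.467°E: 280.6 mi
G 2.632°S, 148.406°E: 361.2 mi
A 5.823°N, 146.580°E: 419.9 mi
F 6.051°S, 141.655°E: 468.6 mi
B 6.682°S, 144.075°E: 481.6 mi
E 3.136°N, 151.870°E: 573.6 mi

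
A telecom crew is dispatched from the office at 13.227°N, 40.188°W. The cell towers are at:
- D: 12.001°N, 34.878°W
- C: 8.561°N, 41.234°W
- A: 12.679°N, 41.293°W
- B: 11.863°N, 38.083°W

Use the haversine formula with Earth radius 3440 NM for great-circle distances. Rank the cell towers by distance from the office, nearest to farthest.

A, B, C, D

Computing each great-circle distance from 13.227°N, 40.188°W:
A 12.679°N, 41.293°W: 72.5 NM
B 11.863°N, 38.083°W: 148.1 NM
C 8.561°N, 41.234°W: 286.8 NM
D 12.001°N, 34.878°W: 319.7 NM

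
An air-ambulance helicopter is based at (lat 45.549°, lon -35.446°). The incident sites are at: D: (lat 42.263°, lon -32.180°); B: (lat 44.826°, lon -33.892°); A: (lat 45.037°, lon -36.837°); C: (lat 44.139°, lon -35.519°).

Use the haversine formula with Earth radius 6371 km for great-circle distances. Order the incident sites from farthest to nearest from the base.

Computing each great-circle distance from (lat 45.549°, lon -35.446°):
D (lat 42.263°, lon -32.180°): 449.3 km
C (lat 44.139°, lon -35.519°): 156.9 km
B (lat 44.826°, lon -33.892°): 145.9 km
A (lat 45.037°, lon -36.837°): 122.8 km

D, C, B, A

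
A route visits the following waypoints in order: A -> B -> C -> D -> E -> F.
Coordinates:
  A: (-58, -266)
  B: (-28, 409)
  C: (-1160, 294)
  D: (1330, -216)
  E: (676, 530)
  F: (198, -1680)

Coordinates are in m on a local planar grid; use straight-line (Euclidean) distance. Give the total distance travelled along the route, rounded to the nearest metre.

7608 m

Leg distances:
A→B: 675.7 m  (cumulative 675.7 m)
B→C: 1137.8 m  (cumulative 1813.5 m)
C→D: 2541.7 m  (cumulative 4355.2 m)
D→E: 992.1 m  (cumulative 5347.3 m)
E→F: 2261.1 m  (cumulative 7608.4 m)
Total route length ≈ 7608 m.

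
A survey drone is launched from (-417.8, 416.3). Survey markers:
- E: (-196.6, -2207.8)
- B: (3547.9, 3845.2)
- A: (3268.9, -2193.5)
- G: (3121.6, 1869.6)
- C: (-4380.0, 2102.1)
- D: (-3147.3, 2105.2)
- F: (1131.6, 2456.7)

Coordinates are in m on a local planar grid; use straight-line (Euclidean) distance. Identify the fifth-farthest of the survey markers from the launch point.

D

Distances from the launch point ((-417.8, 416.3)):
B: 5242.5 m
A: 4516.9 m
C: 4305.9 m
G: 3826.2 m
D: 3209.8 m
E: 2633.4 m
F: 2562.0 m
The fifth-farthest is D at 3209.8 m.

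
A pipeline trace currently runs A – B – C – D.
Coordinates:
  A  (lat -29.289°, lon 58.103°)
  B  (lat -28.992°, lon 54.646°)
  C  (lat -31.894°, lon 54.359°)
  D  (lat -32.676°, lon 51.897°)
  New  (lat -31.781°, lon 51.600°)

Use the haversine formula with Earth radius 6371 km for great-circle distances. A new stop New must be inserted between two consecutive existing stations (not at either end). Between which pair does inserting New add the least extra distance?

Added distance for inserting New between each consecutive pair:
A–B: 770.2 km
B–C: 363.1 km
C–D: 117.1 km
Smallest added distance is 117.1 km, inserting between C and D.

between C and D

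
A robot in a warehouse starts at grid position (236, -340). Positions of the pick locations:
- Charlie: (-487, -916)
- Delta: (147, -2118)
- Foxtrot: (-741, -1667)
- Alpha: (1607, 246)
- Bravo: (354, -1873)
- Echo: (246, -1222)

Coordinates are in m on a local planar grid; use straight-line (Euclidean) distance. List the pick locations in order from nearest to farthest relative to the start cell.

Echo, Charlie, Alpha, Bravo, Foxtrot, Delta

Computing each straight-line distance from (236, -340):
Echo (246, -1222): 882.1 m
Charlie (-487, -916): 924.4 m
Alpha (1607, 246): 1491.0 m
Bravo (354, -1873): 1537.5 m
Foxtrot (-741, -1667): 1647.9 m
Delta (147, -2118): 1780.2 m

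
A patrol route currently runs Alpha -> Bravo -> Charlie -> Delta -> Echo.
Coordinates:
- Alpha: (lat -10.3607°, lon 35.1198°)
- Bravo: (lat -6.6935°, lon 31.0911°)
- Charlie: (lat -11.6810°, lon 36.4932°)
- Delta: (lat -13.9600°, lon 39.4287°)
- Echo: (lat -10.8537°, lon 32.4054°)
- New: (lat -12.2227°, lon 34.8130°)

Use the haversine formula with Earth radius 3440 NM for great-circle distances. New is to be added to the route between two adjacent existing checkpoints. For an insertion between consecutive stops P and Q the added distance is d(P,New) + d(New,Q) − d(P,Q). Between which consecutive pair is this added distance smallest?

between Delta and Echo

Added distance for inserting New between each consecutive pair:
Alpha–Bravo: 186.6 NM
Bravo–Charlie: 64.0 NM
Charlie–Delta: 173.6 NM
Delta–Echo: 1.1 NM
Smallest added distance is 1.1 NM, inserting between Delta and Echo.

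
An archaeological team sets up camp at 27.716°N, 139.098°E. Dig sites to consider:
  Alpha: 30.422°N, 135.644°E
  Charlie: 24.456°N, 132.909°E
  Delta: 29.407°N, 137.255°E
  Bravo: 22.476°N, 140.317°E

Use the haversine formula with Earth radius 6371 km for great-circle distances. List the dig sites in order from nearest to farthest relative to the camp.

Distance from the camp at 27.716°N, 139.098°E to each:
Delta 29.407°N, 137.255°E: 260.3 km
Alpha 30.422°N, 135.644°E: 450.7 km
Bravo 22.476°N, 140.317°E: 595.4 km
Charlie 24.456°N, 132.909°E: 716.4 km

Delta, Alpha, Bravo, Charlie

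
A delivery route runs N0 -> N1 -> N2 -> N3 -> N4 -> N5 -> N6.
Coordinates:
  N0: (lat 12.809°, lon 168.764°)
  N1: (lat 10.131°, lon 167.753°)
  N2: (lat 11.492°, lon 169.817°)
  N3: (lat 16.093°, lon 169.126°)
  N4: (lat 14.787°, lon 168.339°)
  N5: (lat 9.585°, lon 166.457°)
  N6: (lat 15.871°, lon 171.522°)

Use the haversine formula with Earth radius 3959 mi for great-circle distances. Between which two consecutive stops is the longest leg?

N5–N6

Leg distances:
N0→N1: 197.3 mi
N1→N2: 168.7 mi
N2→N3: 321.3 mi
N3→N4: 104.4 mi
N4→N5: 381.2 mi
N5→N6: 552.3 mi
The longest leg is N5–N6 at 552.3 mi.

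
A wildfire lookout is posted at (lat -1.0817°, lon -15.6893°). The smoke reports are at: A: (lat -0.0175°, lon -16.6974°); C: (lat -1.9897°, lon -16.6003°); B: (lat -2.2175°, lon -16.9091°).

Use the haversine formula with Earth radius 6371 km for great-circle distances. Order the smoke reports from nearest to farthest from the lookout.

Computing each great-circle distance from (lat -1.0817°, lon -15.6893°):
C (lat -1.9897°, lon -16.6003°): 143.0 km
A (lat -0.0175°, lon -16.6974°): 163.0 km
B (lat -2.2175°, lon -16.9091°): 185.3 km

C, A, B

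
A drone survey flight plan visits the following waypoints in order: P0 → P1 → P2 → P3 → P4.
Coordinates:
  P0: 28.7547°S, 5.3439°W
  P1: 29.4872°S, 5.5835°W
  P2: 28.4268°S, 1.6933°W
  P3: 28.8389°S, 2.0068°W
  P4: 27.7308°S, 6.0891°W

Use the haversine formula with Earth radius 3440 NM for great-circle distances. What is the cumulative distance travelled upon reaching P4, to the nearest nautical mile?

Leg distances:
P0→P1: 45.7 NM  (cumulative 45.7 NM)
P1→P2: 214.0 NM  (cumulative 259.8 NM)
P2→P3: 29.8 NM  (cumulative 289.5 NM)
P3→P4: 225.8 NM  (cumulative 515.4 NM)
Cumulative distance at P4 ≈ 515 NM.

515 NM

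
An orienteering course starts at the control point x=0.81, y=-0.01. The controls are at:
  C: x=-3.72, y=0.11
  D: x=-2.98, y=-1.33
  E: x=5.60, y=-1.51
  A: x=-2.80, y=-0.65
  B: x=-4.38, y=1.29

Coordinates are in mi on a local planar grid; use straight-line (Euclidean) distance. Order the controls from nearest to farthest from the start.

A, D, C, E, B

Computing each straight-line distance from x=0.81, y=-0.01:
A x=-2.80, y=-0.65: 3.7 mi
D x=-2.98, y=-1.33: 4.0 mi
C x=-3.72, y=0.11: 4.5 mi
E x=5.60, y=-1.51: 5.0 mi
B x=-4.38, y=1.29: 5.4 mi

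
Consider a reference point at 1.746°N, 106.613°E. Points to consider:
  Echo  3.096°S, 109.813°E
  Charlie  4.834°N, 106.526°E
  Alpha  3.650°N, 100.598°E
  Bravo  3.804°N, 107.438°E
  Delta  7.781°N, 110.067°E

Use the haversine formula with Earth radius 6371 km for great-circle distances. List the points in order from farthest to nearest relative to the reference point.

Delta, Alpha, Echo, Charlie, Bravo

Computing each great-circle distance from 1.746°N, 106.613°E:
Delta 7.781°N, 110.067°E: 772.4 km
Alpha 3.650°N, 100.598°E: 700.8 km
Echo 3.096°S, 109.813°E: 645.3 km
Charlie 4.834°N, 106.526°E: 343.5 km
Bravo 3.804°N, 107.438°E: 246.5 km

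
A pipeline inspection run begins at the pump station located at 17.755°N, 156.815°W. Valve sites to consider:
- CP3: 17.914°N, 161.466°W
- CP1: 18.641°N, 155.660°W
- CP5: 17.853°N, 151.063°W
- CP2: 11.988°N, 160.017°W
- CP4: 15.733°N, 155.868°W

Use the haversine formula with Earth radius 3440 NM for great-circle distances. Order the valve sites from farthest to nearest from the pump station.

Distance from the pump station at 17.755°N, 156.815°W to each:
CP2 11.988°N, 160.017°W: 392.9 NM
CP5 17.853°N, 151.063°W: 328.8 NM
CP3 17.914°N, 161.466°W: 266.0 NM
CP4 15.733°N, 155.868°W: 133.0 NM
CP1 18.641°N, 155.660°W: 84.7 NM

CP2, CP5, CP3, CP4, CP1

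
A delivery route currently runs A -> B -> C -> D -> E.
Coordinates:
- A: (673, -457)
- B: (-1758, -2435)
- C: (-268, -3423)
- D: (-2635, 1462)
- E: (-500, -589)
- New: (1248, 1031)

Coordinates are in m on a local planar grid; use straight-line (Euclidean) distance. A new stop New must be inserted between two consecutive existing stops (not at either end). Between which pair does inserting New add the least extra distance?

between A and B

Added distance for inserting New between each consecutive pair:
A–B: 3049.1 m
B–C: 7505.1 m
C–D: 3183.5 m
D–E: 3329.6 m
Smallest added distance is 3049.1 m, inserting between A and B.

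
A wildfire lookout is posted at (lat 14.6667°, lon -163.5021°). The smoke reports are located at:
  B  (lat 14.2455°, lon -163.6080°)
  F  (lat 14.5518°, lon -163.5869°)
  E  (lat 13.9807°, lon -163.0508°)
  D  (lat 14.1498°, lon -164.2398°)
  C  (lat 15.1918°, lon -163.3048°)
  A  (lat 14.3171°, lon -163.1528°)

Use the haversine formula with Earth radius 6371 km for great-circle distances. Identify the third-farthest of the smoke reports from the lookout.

Distances from the lookout ((lat 14.6667°, lon -163.5021°)):
D: 98.1 km
E: 90.5 km
C: 62.1 km
A: 54.1 km
B: 48.2 km
F: 15.7 km
The third-farthest is C at 62.1 km.

C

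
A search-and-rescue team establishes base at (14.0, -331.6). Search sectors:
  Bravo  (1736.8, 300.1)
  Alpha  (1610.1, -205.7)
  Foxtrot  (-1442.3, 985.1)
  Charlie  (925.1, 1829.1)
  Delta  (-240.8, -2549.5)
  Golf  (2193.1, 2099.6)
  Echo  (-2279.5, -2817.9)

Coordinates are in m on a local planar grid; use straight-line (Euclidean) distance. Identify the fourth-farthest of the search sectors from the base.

Delta

Distance to each, sorted:
Echo: 3382.6 m
Golf: 3264.8 m
Charlie: 2344.9 m
Delta: 2232.5 m
Foxtrot: 1963.3 m
Bravo: 1835.0 m
Alpha: 1601.1 m
The fourth-farthest is Delta at 2232.5 m.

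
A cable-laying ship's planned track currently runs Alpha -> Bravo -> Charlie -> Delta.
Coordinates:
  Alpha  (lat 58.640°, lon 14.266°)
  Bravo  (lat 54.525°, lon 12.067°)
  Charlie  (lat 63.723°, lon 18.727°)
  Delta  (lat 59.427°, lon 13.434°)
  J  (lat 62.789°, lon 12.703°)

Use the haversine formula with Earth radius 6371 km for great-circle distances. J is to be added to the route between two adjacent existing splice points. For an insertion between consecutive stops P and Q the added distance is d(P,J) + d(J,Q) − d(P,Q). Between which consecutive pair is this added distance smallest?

between Charlie and Delta

Added distance for inserting J between each consecutive pair:
Alpha–Bravo: 911.8 km
Bravo–Charlie: 148.6 km
Charlie–Delta: 141.2 km
Smallest added distance is 141.2 km, inserting between Charlie and Delta.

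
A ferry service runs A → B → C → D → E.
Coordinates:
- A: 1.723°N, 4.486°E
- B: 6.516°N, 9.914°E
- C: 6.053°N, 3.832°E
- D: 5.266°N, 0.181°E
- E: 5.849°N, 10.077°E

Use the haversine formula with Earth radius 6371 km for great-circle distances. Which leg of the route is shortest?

C–D

Leg distances:
A→B: 803.9 km
B→C: 674.2 km
C→D: 413.4 km
D→E: 1097.1 km
The shortest leg is C–D at 413.4 km.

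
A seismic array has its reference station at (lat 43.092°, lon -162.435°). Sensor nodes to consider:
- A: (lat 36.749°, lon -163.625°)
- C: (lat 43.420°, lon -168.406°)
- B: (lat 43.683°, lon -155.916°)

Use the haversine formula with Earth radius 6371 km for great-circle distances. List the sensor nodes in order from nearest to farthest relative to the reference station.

Distance from the reference station at (lat 43.092°, lon -162.435°) to each:
C (lat 43.420°, lon -168.406°): 484.8 km
B (lat 43.683°, lon -155.916°): 530.7 km
A (lat 36.749°, lon -163.625°): 712.5 km

C, B, A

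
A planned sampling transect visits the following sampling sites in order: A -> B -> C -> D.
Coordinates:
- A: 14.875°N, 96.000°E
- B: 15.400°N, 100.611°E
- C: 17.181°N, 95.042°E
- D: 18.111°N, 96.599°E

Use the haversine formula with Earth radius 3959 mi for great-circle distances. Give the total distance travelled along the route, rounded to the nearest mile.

Leg distances:
A→B: 309.7 mi  (cumulative 309.7 mi)
B→C: 389.3 mi  (cumulative 699.0 mi)
C→D: 121.0 mi  (cumulative 820.0 mi)
Total route length ≈ 820 mi.

820 mi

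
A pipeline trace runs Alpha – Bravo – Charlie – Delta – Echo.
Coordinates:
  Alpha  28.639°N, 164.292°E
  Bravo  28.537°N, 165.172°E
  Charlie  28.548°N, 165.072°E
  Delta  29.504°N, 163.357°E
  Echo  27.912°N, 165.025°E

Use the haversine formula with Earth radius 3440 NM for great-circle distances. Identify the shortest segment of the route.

Leg distances:
Alpha→Bravo: 46.8 NM
Bravo→Charlie: 5.3 NM
Charlie→Delta: 106.8 NM
Delta→Echo: 129.8 NM
The shortest leg is Bravo–Charlie at 5.3 NM.

Bravo–Charlie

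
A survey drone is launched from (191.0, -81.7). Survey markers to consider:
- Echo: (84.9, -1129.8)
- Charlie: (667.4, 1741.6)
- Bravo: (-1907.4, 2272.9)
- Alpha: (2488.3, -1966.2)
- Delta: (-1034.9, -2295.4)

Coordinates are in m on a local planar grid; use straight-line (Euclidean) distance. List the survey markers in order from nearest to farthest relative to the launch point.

Echo, Charlie, Delta, Alpha, Bravo

Distances from the launch point:
Echo (84.9, -1129.8): 1053.5 m
Charlie (667.4, 1741.6): 1884.5 m
Delta (-1034.9, -2295.4): 2530.5 m
Alpha (2488.3, -1966.2): 2971.4 m
Bravo (-1907.4, 2272.9): 3154.0 m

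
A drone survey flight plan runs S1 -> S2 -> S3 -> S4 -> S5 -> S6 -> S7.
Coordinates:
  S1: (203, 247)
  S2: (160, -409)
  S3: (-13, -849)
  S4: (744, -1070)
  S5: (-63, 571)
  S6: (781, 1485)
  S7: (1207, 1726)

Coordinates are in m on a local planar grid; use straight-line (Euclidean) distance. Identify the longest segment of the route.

Leg distances:
S1→S2: 657.4 m
S2→S3: 472.8 m
S3→S4: 788.6 m
S4→S5: 1828.7 m
S5→S6: 1244.1 m
S6→S7: 489.4 m
The longest leg is S4–S5 at 1828.7 m.

S4–S5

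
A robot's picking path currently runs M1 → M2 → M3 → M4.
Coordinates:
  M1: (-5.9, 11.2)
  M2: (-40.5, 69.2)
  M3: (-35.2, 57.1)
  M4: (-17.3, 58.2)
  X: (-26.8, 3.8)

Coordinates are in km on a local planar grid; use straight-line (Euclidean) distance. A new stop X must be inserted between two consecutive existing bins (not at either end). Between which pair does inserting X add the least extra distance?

between M1 and M2

Added distance for inserting X between each consecutive pair:
M1–M2: 21.5 km
M2–M3: 107.6 km
M3–M4: 91.2 km
Smallest added distance is 21.5 km, inserting between M1 and M2.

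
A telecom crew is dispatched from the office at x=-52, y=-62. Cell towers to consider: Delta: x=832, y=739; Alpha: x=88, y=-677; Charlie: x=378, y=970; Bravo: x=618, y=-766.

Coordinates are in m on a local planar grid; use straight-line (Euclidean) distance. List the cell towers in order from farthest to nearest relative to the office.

Delta, Charlie, Bravo, Alpha

Distance from the office at x=-52, y=-62 to each:
Delta x=832, y=739: 1192.9 m
Charlie x=378, y=970: 1118.0 m
Bravo x=618, y=-766: 971.9 m
Alpha x=88, y=-677: 630.7 m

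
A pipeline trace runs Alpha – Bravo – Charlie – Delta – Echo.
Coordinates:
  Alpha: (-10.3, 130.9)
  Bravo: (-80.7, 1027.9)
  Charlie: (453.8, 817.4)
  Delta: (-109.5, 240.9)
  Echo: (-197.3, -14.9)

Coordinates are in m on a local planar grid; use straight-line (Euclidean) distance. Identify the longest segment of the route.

Alpha–Bravo

Leg distances:
Alpha→Bravo: 899.8 m
Bravo→Charlie: 574.5 m
Charlie→Delta: 806.0 m
Delta→Echo: 270.4 m
The longest leg is Alpha–Bravo at 899.8 m.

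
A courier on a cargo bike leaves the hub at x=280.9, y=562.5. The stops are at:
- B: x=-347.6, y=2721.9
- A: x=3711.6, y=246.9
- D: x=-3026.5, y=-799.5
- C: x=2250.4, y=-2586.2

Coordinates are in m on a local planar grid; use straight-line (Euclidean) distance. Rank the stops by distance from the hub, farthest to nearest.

C, D, A, B

Distance from the hub at x=280.9, y=562.5 to each:
C x=2250.4, y=-2586.2: 3713.9 m
D x=-3026.5, y=-799.5: 3576.9 m
A x=3711.6, y=246.9: 3445.2 m
B x=-347.6, y=2721.9: 2249.0 m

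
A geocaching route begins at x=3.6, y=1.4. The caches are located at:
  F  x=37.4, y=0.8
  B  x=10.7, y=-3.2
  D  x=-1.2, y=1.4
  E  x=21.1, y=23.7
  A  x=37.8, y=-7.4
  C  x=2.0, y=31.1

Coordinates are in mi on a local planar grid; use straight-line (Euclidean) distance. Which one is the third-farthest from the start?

C

Distance to each, sorted:
A: 35.3 mi
F: 33.8 mi
C: 29.7 mi
E: 28.3 mi
B: 8.5 mi
D: 4.8 mi
The third-farthest is C at 29.7 mi.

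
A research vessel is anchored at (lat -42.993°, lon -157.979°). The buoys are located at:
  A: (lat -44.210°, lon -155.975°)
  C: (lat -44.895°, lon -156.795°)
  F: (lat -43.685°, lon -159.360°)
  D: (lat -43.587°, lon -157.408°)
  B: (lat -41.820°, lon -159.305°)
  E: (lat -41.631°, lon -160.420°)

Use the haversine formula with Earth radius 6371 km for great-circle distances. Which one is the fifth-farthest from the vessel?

Distance to each, sorted:
E: 251.4 km
C: 231.8 km
A: 210.6 km
B: 169.9 km
F: 135.6 km
D: 80.6 km
The fifth-farthest is F at 135.6 km.

F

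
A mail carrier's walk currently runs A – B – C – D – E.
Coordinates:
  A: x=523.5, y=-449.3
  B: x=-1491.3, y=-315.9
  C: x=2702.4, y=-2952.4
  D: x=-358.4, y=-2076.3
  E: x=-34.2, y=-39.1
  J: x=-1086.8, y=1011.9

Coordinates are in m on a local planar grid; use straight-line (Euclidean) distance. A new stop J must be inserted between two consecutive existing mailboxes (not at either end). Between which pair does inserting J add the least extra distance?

Added distance for inserting J between each consecutive pair:
A–B: 1543.3 m
B–C: 1918.4 m
C–D: 5473.2 m
D–E: 2597.6 m
Smallest added distance is 1543.3 m, inserting between A and B.

between A and B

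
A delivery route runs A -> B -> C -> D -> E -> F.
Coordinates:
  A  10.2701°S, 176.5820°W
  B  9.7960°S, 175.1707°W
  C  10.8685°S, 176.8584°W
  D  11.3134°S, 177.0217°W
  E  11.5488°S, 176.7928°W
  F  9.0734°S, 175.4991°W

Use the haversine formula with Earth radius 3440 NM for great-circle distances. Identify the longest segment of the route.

E–F

Leg distances:
A→B: 88.2 NM
B→C: 118.7 NM
C→D: 28.4 NM
D→E: 19.5 NM
E→F: 167.1 NM
The longest leg is E–F at 167.1 NM.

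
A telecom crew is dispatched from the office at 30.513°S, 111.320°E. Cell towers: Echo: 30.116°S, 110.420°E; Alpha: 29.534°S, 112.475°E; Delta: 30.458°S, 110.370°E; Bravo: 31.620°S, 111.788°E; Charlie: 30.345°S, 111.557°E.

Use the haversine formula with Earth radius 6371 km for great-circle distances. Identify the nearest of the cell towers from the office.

Distances from the office (30.513°S, 111.320°E):
Charlie: 29.4 km
Delta: 91.2 km
Echo: 97.0 km
Bravo: 130.9 km
Alpha: 155.6 km
The nearest is Charlie at 29.4 km.

Charlie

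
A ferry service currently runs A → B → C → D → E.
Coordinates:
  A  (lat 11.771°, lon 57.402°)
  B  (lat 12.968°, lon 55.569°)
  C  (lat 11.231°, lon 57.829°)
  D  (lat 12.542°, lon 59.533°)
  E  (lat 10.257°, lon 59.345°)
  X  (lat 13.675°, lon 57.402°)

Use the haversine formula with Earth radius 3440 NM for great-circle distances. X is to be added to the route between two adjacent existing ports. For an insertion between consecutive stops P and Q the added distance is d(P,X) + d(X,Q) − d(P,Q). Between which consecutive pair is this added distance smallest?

Added distance for inserting X between each consecutive pair:
A–B: 100.2 NM
B–C: 95.3 NM
C–D: 163.5 NM
D–E: 239.1 NM
Smallest added distance is 95.3 NM, inserting between B and C.

between B and C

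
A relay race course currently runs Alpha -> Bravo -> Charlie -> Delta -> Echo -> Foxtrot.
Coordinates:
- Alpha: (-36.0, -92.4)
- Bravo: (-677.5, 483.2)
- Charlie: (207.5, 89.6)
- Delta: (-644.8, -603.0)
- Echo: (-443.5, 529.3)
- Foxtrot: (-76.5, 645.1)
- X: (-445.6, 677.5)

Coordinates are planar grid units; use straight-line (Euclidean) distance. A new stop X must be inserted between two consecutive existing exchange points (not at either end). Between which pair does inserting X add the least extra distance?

between Echo and Foxtrot

Added distance for inserting X between each consecutive pair:
Alpha–Bravo: 312.7
Bravo–Charlie: 212.7
Charlie–Delta: 1076.4
Delta–Echo: 294.1
Echo–Foxtrot: 133.9
Smallest added distance is 133.9, inserting between Echo and Foxtrot.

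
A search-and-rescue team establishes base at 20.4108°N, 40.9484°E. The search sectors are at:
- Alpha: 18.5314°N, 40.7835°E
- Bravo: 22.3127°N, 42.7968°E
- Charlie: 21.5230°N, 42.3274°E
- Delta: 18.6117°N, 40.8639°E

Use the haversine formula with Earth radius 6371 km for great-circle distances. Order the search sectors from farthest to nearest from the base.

Bravo, Alpha, Delta, Charlie

Computing each great-circle distance from 20.4108°N, 40.9484°E:
Bravo 22.3127°N, 42.7968°E: 285.2 km
Alpha 18.5314°N, 40.7835°E: 209.7 km
Delta 18.6117°N, 40.8639°E: 200.2 km
Charlie 21.5230°N, 42.3274°E: 189.2 km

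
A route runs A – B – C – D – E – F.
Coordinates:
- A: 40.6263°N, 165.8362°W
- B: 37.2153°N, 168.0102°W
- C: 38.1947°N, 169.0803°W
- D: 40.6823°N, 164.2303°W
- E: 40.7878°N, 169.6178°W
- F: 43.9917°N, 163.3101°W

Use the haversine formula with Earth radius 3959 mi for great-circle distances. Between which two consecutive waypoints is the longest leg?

E–F

Leg distances:
A→B: 263.1 mi
B→C: 89.5 mi
C→D: 310.6 mi
D→E: 282.1 mi
E→F: 390.5 mi
The longest leg is E–F at 390.5 mi.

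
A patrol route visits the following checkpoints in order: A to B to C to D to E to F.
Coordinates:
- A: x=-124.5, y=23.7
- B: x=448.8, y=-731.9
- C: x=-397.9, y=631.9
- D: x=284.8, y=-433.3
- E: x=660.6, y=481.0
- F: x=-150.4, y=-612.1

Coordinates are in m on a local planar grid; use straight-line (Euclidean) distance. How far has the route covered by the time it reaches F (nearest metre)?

6169 m

Leg distances:
A→B: 948.5 m  (cumulative 948.5 m)
B→C: 1605.3 m  (cumulative 2553.7 m)
C→D: 1265.2 m  (cumulative 3818.9 m)
D→E: 988.5 m  (cumulative 4807.5 m)
E→F: 1361.1 m  (cumulative 6168.5 m)
Cumulative distance at F ≈ 6169 m.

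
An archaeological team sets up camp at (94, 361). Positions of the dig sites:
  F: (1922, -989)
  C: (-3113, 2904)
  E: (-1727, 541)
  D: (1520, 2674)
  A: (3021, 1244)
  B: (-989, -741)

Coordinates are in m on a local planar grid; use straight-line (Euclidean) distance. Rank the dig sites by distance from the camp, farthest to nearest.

Computing each straight-line distance from (94, 361):
C (-3113, 2904): 4092.9 m
A (3021, 1244): 3057.3 m
D (1520, 2674): 2717.2 m
F (1922, -989): 2272.5 m
E (-1727, 541): 1829.9 m
B (-989, -741): 1545.1 m

C, A, D, F, E, B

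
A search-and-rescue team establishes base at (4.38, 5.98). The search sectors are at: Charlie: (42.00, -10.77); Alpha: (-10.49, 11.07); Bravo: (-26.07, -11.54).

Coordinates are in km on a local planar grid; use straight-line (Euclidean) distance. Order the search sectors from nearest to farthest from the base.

Alpha, Bravo, Charlie

Distances from the base:
Alpha (-10.49, 11.07): 15.7 km
Bravo (-26.07, -11.54): 35.1 km
Charlie (42.00, -10.77): 41.2 km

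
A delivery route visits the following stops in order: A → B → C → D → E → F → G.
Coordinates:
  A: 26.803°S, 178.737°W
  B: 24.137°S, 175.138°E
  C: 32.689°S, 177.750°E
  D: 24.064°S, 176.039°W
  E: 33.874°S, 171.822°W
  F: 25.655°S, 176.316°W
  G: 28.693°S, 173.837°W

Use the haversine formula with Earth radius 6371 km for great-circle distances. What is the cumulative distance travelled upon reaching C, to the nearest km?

1667 km

Leg distances:
A→B: 682.5 km  (cumulative 682.5 km)
B→C: 984.5 km  (cumulative 1667.0 km)
Cumulative distance at C ≈ 1667 km.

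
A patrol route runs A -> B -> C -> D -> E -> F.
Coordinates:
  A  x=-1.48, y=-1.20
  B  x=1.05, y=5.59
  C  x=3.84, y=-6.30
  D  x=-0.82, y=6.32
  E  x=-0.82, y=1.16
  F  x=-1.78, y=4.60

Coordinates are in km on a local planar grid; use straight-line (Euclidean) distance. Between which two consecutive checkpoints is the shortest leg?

Leg distances:
A→B: 7.2 km
B→C: 12.2 km
C→D: 13.5 km
D→E: 5.2 km
E→F: 3.6 km
The shortest leg is E–F at 3.6 km.

E–F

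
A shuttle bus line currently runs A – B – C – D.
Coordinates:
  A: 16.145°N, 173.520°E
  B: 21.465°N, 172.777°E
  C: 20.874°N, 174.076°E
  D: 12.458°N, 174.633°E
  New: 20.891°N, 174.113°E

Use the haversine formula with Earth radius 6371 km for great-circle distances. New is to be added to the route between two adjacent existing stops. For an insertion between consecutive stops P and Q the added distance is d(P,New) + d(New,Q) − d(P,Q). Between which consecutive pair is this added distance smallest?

between C and D

Added distance for inserting New between each consecutive pair:
A–B: 87.2 km
B–C: 6.9 km
C–D: 5.9 km
Smallest added distance is 5.9 km, inserting between C and D.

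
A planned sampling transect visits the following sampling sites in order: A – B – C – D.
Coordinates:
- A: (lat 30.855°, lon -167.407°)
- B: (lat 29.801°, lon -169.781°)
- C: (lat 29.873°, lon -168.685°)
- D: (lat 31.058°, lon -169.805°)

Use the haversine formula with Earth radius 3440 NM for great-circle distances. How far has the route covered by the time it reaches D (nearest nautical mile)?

Leg distances:
A→B: 138.3 NM  (cumulative 138.3 NM)
B→C: 57.2 NM  (cumulative 195.6 NM)
C→D: 91.8 NM  (cumulative 287.4 NM)
Cumulative distance at D ≈ 287 NM.

287 NM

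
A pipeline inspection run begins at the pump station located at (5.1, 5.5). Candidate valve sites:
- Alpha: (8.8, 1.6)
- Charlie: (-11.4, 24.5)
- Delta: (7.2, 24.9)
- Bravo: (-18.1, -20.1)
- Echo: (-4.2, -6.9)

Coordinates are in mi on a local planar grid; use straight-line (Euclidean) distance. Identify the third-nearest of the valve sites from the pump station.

Distance to each, sorted:
Alpha: 5.4 mi
Echo: 15.5 mi
Delta: 19.5 mi
Charlie: 25.2 mi
Bravo: 34.5 mi
The third-nearest is Delta at 19.5 mi.

Delta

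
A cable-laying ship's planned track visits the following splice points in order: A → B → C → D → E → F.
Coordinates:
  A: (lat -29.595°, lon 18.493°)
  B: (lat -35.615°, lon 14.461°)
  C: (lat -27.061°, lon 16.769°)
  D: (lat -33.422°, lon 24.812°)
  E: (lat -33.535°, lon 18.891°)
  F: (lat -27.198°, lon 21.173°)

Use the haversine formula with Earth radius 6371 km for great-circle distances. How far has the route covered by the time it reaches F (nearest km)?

Leg distances:
A→B: 768.4 km  (cumulative 768.4 km)
B→C: 976.0 km  (cumulative 1744.4 km)
C→D: 1046.8 km  (cumulative 2791.2 km)
D→E: 549.2 km  (cumulative 3340.4 km)
E→F: 737.8 km  (cumulative 4078.2 km)
Cumulative distance at F ≈ 4078 km.

4078 km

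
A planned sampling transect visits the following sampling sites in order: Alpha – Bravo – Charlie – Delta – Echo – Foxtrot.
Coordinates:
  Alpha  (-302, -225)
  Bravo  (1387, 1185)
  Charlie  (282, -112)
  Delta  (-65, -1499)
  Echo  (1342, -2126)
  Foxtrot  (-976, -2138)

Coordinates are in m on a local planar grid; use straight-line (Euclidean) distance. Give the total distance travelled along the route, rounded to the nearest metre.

Leg distances:
Alpha→Bravo: 2200.2 m  (cumulative 2200.2 m)
Bravo→Charlie: 1703.9 m  (cumulative 3904.1 m)
Charlie→Delta: 1429.7 m  (cumulative 5333.8 m)
Delta→Echo: 1540.4 m  (cumulative 6874.2 m)
Echo→Foxtrot: 2318.0 m  (cumulative 9192.2 m)
Total route length ≈ 9192 m.

9192 m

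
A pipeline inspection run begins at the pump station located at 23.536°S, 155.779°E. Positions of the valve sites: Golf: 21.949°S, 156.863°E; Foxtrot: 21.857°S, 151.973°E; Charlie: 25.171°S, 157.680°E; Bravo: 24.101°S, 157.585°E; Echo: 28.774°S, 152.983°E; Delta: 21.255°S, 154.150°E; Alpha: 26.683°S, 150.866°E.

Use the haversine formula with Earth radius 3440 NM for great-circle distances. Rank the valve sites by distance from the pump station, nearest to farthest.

Distances from the pump station:
Bravo 24.101°S, 157.585°E: 104.8 NM
Golf 21.949°S, 156.863°E: 112.6 NM
Charlie 25.171°S, 157.680°E: 143.0 NM
Delta 21.255°S, 154.150°E: 164.1 NM
Foxtrot 21.857°S, 151.973°E: 233.7 NM
Alpha 26.683°S, 150.866°E: 327.1 NM
Echo 28.774°S, 152.983°E: 348.7 NM

Bravo, Golf, Charlie, Delta, Foxtrot, Alpha, Echo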